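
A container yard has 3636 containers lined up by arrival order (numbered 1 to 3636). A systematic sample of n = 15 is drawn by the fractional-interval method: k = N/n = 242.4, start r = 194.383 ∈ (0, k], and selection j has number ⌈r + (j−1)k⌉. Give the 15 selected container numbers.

j=1: r + 0k = 194.383 → ⌈·⌉ = 195
j=2: r + 1k = 436.783 → ⌈·⌉ = 437
j=3: r + 2k = 679.183 → ⌈·⌉ = 680
j=4: r + 3k = 921.583 → ⌈·⌉ = 922
j=5: r + 4k = 1163.983 → ⌈·⌉ = 1164
j=6: r + 5k = 1406.383 → ⌈·⌉ = 1407
j=7: r + 6k = 1648.783 → ⌈·⌉ = 1649
j=8: r + 7k = 1891.183 → ⌈·⌉ = 1892
j=9: r + 8k = 2133.583 → ⌈·⌉ = 2134
j=10: r + 9k = 2375.983 → ⌈·⌉ = 2376
j=11: r + 10k = 2618.383 → ⌈·⌉ = 2619
j=12: r + 11k = 2860.783 → ⌈·⌉ = 2861
j=13: r + 12k = 3103.183 → ⌈·⌉ = 3104
j=14: r + 13k = 3345.583 → ⌈·⌉ = 3346
j=15: r + 14k = 3587.983 → ⌈·⌉ = 3588

195, 437, 680, 922, 1164, 1407, 1649, 1892, 2134, 2376, 2619, 2861, 3104, 3346, 3588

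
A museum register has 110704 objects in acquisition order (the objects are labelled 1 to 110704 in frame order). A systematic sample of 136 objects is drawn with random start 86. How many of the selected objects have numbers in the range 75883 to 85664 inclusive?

k = 110704/136 = 814
First selection ≥ 75883: 86 + ⌈(75883−86)/814⌉·814 = 86 + 94×814 = 76602
Last selection ≤ 85664: 86 + ⌊(85664−86)/814⌋·814 = 86 + 105×814 = 85556
Count = 105 − 94 + 1 = 12

12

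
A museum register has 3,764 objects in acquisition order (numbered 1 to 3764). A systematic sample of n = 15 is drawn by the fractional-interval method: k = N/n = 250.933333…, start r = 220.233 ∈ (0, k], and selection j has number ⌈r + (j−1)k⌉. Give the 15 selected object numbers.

221, 472, 723, 974, 1224, 1475, 1726, 1977, 2228, 2479, 2730, 2981, 3232, 3483, 3734

j=1: r + 0k = 220.233 → ⌈·⌉ = 221
j=2: r + 1k = 471.166333… → ⌈·⌉ = 472
j=3: r + 2k = 722.099666… → ⌈·⌉ = 723
j=4: r + 3k = 973.033 → ⌈·⌉ = 974
j=5: r + 4k = 1223.966333… → ⌈·⌉ = 1224
j=6: r + 5k = 1474.899666… → ⌈·⌉ = 1475
j=7: r + 6k = 1725.833 → ⌈·⌉ = 1726
j=8: r + 7k = 1976.766333… → ⌈·⌉ = 1977
j=9: r + 8k = 2227.699666… → ⌈·⌉ = 2228
j=10: r + 9k = 2478.633 → ⌈·⌉ = 2479
j=11: r + 10k = 2729.566333… → ⌈·⌉ = 2730
j=12: r + 11k = 2980.499666… → ⌈·⌉ = 2981
j=13: r + 12k = 3231.433 → ⌈·⌉ = 3232
j=14: r + 13k = 3482.366333… → ⌈·⌉ = 3483
j=15: r + 14k = 3733.299666… → ⌈·⌉ = 3734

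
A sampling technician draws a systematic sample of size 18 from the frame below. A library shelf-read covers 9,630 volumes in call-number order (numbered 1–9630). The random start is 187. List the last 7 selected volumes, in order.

k = N/n = 9630/18 = 535
12th selection = 187 + 11×535 = 6072
13th: 6072 + 535 = 6607
14th: 6607 + 535 = 7142
15th: 7142 + 535 = 7677
16th: 7677 + 535 = 8212
17th: 8212 + 535 = 8747
18th: 8747 + 535 = 9282

6072, 6607, 7142, 7677, 8212, 8747, 9282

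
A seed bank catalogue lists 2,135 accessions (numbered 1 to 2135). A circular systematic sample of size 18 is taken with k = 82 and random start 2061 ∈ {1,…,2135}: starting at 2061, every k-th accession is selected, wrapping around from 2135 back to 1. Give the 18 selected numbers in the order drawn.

Selection 1: 2061
Selection 2: 2061 + 82 = 2143 → 2143 − 2135 = 8
Selection 3: 8 + 82 = 90
Selection 4: 90 + 82 = 172
Selection 5: 172 + 82 = 254
Selection 6: 254 + 82 = 336
Selection 7: 336 + 82 = 418
Selection 8: 418 + 82 = 500
Selection 9: 500 + 82 = 582
Selection 10: 582 + 82 = 664
Selection 11: 664 + 82 = 746
Selection 12: 746 + 82 = 828
Selection 13: 828 + 82 = 910
Selection 14: 910 + 82 = 992
Selection 15: 992 + 82 = 1074
Selection 16: 1074 + 82 = 1156
Selection 17: 1156 + 82 = 1238
Selection 18: 1238 + 82 = 1320

2061, 8, 90, 172, 254, 336, 418, 500, 582, 664, 746, 828, 910, 992, 1074, 1156, 1238, 1320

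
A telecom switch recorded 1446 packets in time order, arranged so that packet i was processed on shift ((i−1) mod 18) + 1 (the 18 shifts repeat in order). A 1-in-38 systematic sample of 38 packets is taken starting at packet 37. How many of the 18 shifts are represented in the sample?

Consecutive selections differ by k = 38, so their shift numbers differ by 38 mod 18 = 2.
gcd(38, 18) = 2, so the sample visits 18/2 = 9 distinct residues mod 18.
Start 37 is shift 1; the shifts hit are 1, 3, 5, 7, 9, 11, 13, 15, 17.

9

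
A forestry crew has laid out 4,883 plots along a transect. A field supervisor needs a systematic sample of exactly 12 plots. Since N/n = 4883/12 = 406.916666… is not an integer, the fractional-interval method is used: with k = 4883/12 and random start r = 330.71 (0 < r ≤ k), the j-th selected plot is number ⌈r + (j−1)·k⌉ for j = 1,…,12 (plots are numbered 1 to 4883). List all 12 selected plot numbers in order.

j=1: r + 0k = 330.71 → ⌈·⌉ = 331
j=2: r + 1k = 737.626666… → ⌈·⌉ = 738
j=3: r + 2k = 1144.543333… → ⌈·⌉ = 1145
j=4: r + 3k = 1551.46 → ⌈·⌉ = 1552
j=5: r + 4k = 1958.376666… → ⌈·⌉ = 1959
j=6: r + 5k = 2365.293333… → ⌈·⌉ = 2366
j=7: r + 6k = 2772.21 → ⌈·⌉ = 2773
j=8: r + 7k = 3179.126666… → ⌈·⌉ = 3180
j=9: r + 8k = 3586.043333… → ⌈·⌉ = 3587
j=10: r + 9k = 3992.96 → ⌈·⌉ = 3993
j=11: r + 10k = 4399.876666… → ⌈·⌉ = 4400
j=12: r + 11k = 4806.793333… → ⌈·⌉ = 4807

331, 738, 1145, 1552, 1959, 2366, 2773, 3180, 3587, 3993, 4400, 4807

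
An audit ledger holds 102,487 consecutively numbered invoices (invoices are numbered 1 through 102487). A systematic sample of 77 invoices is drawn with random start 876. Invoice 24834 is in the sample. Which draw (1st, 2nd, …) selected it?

k = 102487/77 = 1331
position = (24834 − 876)/1331 + 1 = 23958/1331 + 1 = 18 + 1 = 19

19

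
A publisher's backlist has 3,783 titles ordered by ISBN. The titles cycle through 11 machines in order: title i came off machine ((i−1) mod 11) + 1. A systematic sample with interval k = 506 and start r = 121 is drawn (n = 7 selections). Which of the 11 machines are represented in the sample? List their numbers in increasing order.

Consecutive selections differ by k = 506, so their machine numbers differ by 506 mod 11 = 0.
gcd(506, 11) = 11, so the sample visits 11/11 = 1 distinct residues mod 11.
Start 121 is machine 11; the machines hit are 11.

11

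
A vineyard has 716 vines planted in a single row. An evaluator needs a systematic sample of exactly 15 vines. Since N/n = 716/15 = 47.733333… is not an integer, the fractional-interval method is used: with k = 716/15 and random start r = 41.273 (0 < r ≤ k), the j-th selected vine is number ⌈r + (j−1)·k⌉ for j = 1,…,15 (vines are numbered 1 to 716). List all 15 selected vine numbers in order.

42, 90, 137, 185, 233, 280, 328, 376, 424, 471, 519, 567, 615, 662, 710

j=1: r + 0k = 41.273 → ⌈·⌉ = 42
j=2: r + 1k = 89.006333… → ⌈·⌉ = 90
j=3: r + 2k = 136.739666… → ⌈·⌉ = 137
j=4: r + 3k = 184.473 → ⌈·⌉ = 185
j=5: r + 4k = 232.206333… → ⌈·⌉ = 233
j=6: r + 5k = 279.939666… → ⌈·⌉ = 280
j=7: r + 6k = 327.673 → ⌈·⌉ = 328
j=8: r + 7k = 375.406333… → ⌈·⌉ = 376
j=9: r + 8k = 423.139666… → ⌈·⌉ = 424
j=10: r + 9k = 470.873 → ⌈·⌉ = 471
j=11: r + 10k = 518.606333… → ⌈·⌉ = 519
j=12: r + 11k = 566.339666… → ⌈·⌉ = 567
j=13: r + 12k = 614.073 → ⌈·⌉ = 615
j=14: r + 13k = 661.806333… → ⌈·⌉ = 662
j=15: r + 14k = 709.539666… → ⌈·⌉ = 710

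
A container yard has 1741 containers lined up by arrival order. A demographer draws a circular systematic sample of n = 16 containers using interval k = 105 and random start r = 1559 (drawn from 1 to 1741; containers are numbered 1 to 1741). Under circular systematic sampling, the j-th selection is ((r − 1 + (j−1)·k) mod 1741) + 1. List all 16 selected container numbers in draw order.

Selection 1: 1559
Selection 2: 1559 + 105 = 1664
Selection 3: 1664 + 105 = 1769 → 1769 − 1741 = 28
Selection 4: 28 + 105 = 133
Selection 5: 133 + 105 = 238
Selection 6: 238 + 105 = 343
Selection 7: 343 + 105 = 448
Selection 8: 448 + 105 = 553
Selection 9: 553 + 105 = 658
Selection 10: 658 + 105 = 763
Selection 11: 763 + 105 = 868
Selection 12: 868 + 105 = 973
Selection 13: 973 + 105 = 1078
Selection 14: 1078 + 105 = 1183
Selection 15: 1183 + 105 = 1288
Selection 16: 1288 + 105 = 1393

1559, 1664, 28, 133, 238, 343, 448, 553, 658, 763, 868, 973, 1078, 1183, 1288, 1393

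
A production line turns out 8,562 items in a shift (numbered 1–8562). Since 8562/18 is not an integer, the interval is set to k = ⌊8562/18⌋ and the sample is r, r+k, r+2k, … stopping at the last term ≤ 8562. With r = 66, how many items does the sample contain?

k = ⌊8562/18⌋ = 475
Achieved size = ⌊(8562 − 66)/475⌋ + 1 = ⌊8496/475⌋ + 1 = 17 + 1 = 18
(last selection: 66 + 17×475 = 8141 ≤ 8562; next would be 8616 > 8562)

18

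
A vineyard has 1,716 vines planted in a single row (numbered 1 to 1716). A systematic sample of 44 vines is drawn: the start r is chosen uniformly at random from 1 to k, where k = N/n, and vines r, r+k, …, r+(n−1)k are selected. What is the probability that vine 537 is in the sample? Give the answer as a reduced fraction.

1/39

k = 1716/44 = 39.
Vine 537 is selected iff r ≡ 537 (mod 39); exactly one such r in {1,…,39}.
Inclusion probability = 1/39.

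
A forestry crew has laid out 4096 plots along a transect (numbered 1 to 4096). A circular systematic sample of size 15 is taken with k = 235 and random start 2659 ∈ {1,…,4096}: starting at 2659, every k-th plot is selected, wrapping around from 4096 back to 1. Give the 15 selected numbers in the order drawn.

2659, 2894, 3129, 3364, 3599, 3834, 4069, 208, 443, 678, 913, 1148, 1383, 1618, 1853

Selection 1: 2659
Selection 2: 2659 + 235 = 2894
Selection 3: 2894 + 235 = 3129
Selection 4: 3129 + 235 = 3364
Selection 5: 3364 + 235 = 3599
Selection 6: 3599 + 235 = 3834
Selection 7: 3834 + 235 = 4069
Selection 8: 4069 + 235 = 4304 → 4304 − 4096 = 208
Selection 9: 208 + 235 = 443
Selection 10: 443 + 235 = 678
Selection 11: 678 + 235 = 913
Selection 12: 913 + 235 = 1148
Selection 13: 1148 + 235 = 1383
Selection 14: 1383 + 235 = 1618
Selection 15: 1618 + 235 = 1853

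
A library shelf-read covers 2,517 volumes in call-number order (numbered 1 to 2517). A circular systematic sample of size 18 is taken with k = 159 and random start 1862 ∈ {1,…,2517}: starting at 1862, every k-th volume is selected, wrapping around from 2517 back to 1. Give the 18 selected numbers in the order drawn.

Selection 1: 1862
Selection 2: 1862 + 159 = 2021
Selection 3: 2021 + 159 = 2180
Selection 4: 2180 + 159 = 2339
Selection 5: 2339 + 159 = 2498
Selection 6: 2498 + 159 = 2657 → 2657 − 2517 = 140
Selection 7: 140 + 159 = 299
Selection 8: 299 + 159 = 458
Selection 9: 458 + 159 = 617
Selection 10: 617 + 159 = 776
Selection 11: 776 + 159 = 935
Selection 12: 935 + 159 = 1094
Selection 13: 1094 + 159 = 1253
Selection 14: 1253 + 159 = 1412
Selection 15: 1412 + 159 = 1571
Selection 16: 1571 + 159 = 1730
Selection 17: 1730 + 159 = 1889
Selection 18: 1889 + 159 = 2048

1862, 2021, 2180, 2339, 2498, 140, 299, 458, 617, 776, 935, 1094, 1253, 1412, 1571, 1730, 1889, 2048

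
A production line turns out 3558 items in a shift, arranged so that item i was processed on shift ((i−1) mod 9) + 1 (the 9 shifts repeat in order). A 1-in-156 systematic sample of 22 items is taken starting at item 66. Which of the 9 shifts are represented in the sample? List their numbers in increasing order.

3, 6, 9

Consecutive selections differ by k = 156, so their shift numbers differ by 156 mod 9 = 3.
gcd(156, 9) = 3, so the sample visits 9/3 = 3 distinct residues mod 9.
Start 66 is shift 3; the shifts hit are 3, 6, 9.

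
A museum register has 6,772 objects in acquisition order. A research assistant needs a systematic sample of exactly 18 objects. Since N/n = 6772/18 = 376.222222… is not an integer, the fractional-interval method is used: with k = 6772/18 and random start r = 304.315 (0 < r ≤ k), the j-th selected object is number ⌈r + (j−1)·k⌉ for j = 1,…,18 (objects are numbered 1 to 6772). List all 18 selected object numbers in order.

305, 681, 1057, 1433, 1810, 2186, 2562, 2938, 3315, 3691, 4067, 4443, 4819, 5196, 5572, 5948, 6324, 6701

j=1: r + 0k = 304.315 → ⌈·⌉ = 305
j=2: r + 1k = 680.537222… → ⌈·⌉ = 681
j=3: r + 2k = 1056.759444… → ⌈·⌉ = 1057
j=4: r + 3k = 1432.981666… → ⌈·⌉ = 1433
j=5: r + 4k = 1809.203888… → ⌈·⌉ = 1810
j=6: r + 5k = 2185.426111… → ⌈·⌉ = 2186
j=7: r + 6k = 2561.648333… → ⌈·⌉ = 2562
j=8: r + 7k = 2937.870555… → ⌈·⌉ = 2938
j=9: r + 8k = 3314.092777… → ⌈·⌉ = 3315
j=10: r + 9k = 3690.315 → ⌈·⌉ = 3691
j=11: r + 10k = 4066.537222… → ⌈·⌉ = 4067
j=12: r + 11k = 4442.759444… → ⌈·⌉ = 4443
j=13: r + 12k = 4818.981666… → ⌈·⌉ = 4819
j=14: r + 13k = 5195.203888… → ⌈·⌉ = 5196
j=15: r + 14k = 5571.426111… → ⌈·⌉ = 5572
j=16: r + 15k = 5947.648333… → ⌈·⌉ = 5948
j=17: r + 16k = 6323.870555… → ⌈·⌉ = 6324
j=18: r + 17k = 6700.092777… → ⌈·⌉ = 6701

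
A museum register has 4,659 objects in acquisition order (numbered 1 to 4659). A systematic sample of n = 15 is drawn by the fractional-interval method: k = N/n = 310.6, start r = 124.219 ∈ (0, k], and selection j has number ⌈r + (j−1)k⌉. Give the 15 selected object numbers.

125, 435, 746, 1057, 1367, 1678, 1988, 2299, 2610, 2920, 3231, 3541, 3852, 4163, 4473

j=1: r + 0k = 124.219 → ⌈·⌉ = 125
j=2: r + 1k = 434.819 → ⌈·⌉ = 435
j=3: r + 2k = 745.419 → ⌈·⌉ = 746
j=4: r + 3k = 1056.019 → ⌈·⌉ = 1057
j=5: r + 4k = 1366.619 → ⌈·⌉ = 1367
j=6: r + 5k = 1677.219 → ⌈·⌉ = 1678
j=7: r + 6k = 1987.819 → ⌈·⌉ = 1988
j=8: r + 7k = 2298.419 → ⌈·⌉ = 2299
j=9: r + 8k = 2609.019 → ⌈·⌉ = 2610
j=10: r + 9k = 2919.619 → ⌈·⌉ = 2920
j=11: r + 10k = 3230.219 → ⌈·⌉ = 3231
j=12: r + 11k = 3540.819 → ⌈·⌉ = 3541
j=13: r + 12k = 3851.419 → ⌈·⌉ = 3852
j=14: r + 13k = 4162.019 → ⌈·⌉ = 4163
j=15: r + 14k = 4472.619 → ⌈·⌉ = 4473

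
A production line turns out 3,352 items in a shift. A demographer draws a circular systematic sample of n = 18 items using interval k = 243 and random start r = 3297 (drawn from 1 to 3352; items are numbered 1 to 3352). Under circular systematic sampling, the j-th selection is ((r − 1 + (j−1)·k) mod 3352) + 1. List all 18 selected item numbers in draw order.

3297, 188, 431, 674, 917, 1160, 1403, 1646, 1889, 2132, 2375, 2618, 2861, 3104, 3347, 238, 481, 724

Selection 1: 3297
Selection 2: 3297 + 243 = 3540 → 3540 − 3352 = 188
Selection 3: 188 + 243 = 431
Selection 4: 431 + 243 = 674
Selection 5: 674 + 243 = 917
Selection 6: 917 + 243 = 1160
Selection 7: 1160 + 243 = 1403
Selection 8: 1403 + 243 = 1646
Selection 9: 1646 + 243 = 1889
Selection 10: 1889 + 243 = 2132
Selection 11: 2132 + 243 = 2375
Selection 12: 2375 + 243 = 2618
Selection 13: 2618 + 243 = 2861
Selection 14: 2861 + 243 = 3104
Selection 15: 3104 + 243 = 3347
Selection 16: 3347 + 243 = 3590 → 3590 − 3352 = 238
Selection 17: 238 + 243 = 481
Selection 18: 481 + 243 = 724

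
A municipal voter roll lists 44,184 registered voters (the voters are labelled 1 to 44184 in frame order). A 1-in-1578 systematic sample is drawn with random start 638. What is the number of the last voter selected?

k = 1578
28th selection = r + (28−1)·k = 638 + 27×1578 = 638 + 42606 = 43244

43244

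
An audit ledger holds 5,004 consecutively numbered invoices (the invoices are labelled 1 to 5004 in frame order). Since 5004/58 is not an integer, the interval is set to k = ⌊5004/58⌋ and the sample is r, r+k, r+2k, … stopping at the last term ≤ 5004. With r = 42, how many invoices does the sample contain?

k = ⌊5004/58⌋ = 86
Achieved size = ⌊(5004 − 42)/86⌋ + 1 = ⌊4962/86⌋ + 1 = 57 + 1 = 58
(last selection: 42 + 57×86 = 4944 ≤ 5004; next would be 5030 > 5004)

58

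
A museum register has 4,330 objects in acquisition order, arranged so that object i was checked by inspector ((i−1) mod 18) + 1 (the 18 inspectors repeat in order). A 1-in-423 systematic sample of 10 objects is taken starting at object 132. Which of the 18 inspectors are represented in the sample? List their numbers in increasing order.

6, 15

Consecutive selections differ by k = 423, so their inspector numbers differ by 423 mod 18 = 9.
gcd(423, 18) = 9, so the sample visits 18/9 = 2 distinct residues mod 18.
Start 132 is inspector 6; the inspectors hit are 6, 15.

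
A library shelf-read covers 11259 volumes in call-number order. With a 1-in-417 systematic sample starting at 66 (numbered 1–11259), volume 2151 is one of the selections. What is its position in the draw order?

k = 417
position = (2151 − 66)/417 + 1 = 2085/417 + 1 = 5 + 1 = 6

6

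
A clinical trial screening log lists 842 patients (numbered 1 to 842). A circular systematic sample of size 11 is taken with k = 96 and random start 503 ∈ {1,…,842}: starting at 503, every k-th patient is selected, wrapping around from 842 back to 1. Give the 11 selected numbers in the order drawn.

503, 599, 695, 791, 45, 141, 237, 333, 429, 525, 621

Selection 1: 503
Selection 2: 503 + 96 = 599
Selection 3: 599 + 96 = 695
Selection 4: 695 + 96 = 791
Selection 5: 791 + 96 = 887 → 887 − 842 = 45
Selection 6: 45 + 96 = 141
Selection 7: 141 + 96 = 237
Selection 8: 237 + 96 = 333
Selection 9: 333 + 96 = 429
Selection 10: 429 + 96 = 525
Selection 11: 525 + 96 = 621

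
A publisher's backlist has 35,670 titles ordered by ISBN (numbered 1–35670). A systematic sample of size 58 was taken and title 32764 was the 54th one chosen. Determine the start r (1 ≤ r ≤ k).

169

k = 35670/58 = 615
r = 32764 − (54−1)×615 = 32764 − 32595 = 169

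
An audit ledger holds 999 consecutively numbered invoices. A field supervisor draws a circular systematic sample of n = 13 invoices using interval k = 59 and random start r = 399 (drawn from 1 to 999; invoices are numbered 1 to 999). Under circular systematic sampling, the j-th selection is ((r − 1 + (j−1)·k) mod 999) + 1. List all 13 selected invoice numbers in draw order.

Selection 1: 399
Selection 2: 399 + 59 = 458
Selection 3: 458 + 59 = 517
Selection 4: 517 + 59 = 576
Selection 5: 576 + 59 = 635
Selection 6: 635 + 59 = 694
Selection 7: 694 + 59 = 753
Selection 8: 753 + 59 = 812
Selection 9: 812 + 59 = 871
Selection 10: 871 + 59 = 930
Selection 11: 930 + 59 = 989
Selection 12: 989 + 59 = 1048 → 1048 − 999 = 49
Selection 13: 49 + 59 = 108

399, 458, 517, 576, 635, 694, 753, 812, 871, 930, 989, 49, 108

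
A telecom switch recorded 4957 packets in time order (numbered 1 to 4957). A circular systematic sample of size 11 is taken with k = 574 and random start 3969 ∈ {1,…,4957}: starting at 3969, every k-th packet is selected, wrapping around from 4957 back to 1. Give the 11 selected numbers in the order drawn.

Selection 1: 3969
Selection 2: 3969 + 574 = 4543
Selection 3: 4543 + 574 = 5117 → 5117 − 4957 = 160
Selection 4: 160 + 574 = 734
Selection 5: 734 + 574 = 1308
Selection 6: 1308 + 574 = 1882
Selection 7: 1882 + 574 = 2456
Selection 8: 2456 + 574 = 3030
Selection 9: 3030 + 574 = 3604
Selection 10: 3604 + 574 = 4178
Selection 11: 4178 + 574 = 4752

3969, 4543, 160, 734, 1308, 1882, 2456, 3030, 3604, 4178, 4752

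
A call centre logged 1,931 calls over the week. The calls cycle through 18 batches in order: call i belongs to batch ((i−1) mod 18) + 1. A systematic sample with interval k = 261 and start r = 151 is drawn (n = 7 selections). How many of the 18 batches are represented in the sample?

Consecutive selections differ by k = 261, so their batch numbers differ by 261 mod 18 = 9.
gcd(261, 18) = 9, so the sample visits 18/9 = 2 distinct residues mod 18.
Start 151 is batch 7; the batches hit are 7, 16.

2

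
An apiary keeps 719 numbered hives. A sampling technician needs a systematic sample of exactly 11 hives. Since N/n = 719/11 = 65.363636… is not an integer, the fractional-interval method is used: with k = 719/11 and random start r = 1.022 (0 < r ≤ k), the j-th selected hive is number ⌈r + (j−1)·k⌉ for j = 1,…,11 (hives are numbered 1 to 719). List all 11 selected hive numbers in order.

j=1: r + 0k = 1.022 → ⌈·⌉ = 2
j=2: r + 1k = 66.385636… → ⌈·⌉ = 67
j=3: r + 2k = 131.749272… → ⌈·⌉ = 132
j=4: r + 3k = 197.112909… → ⌈·⌉ = 198
j=5: r + 4k = 262.476545… → ⌈·⌉ = 263
j=6: r + 5k = 327.840181… → ⌈·⌉ = 328
j=7: r + 6k = 393.203818… → ⌈·⌉ = 394
j=8: r + 7k = 458.567454… → ⌈·⌉ = 459
j=9: r + 8k = 523.931090… → ⌈·⌉ = 524
j=10: r + 9k = 589.294727… → ⌈·⌉ = 590
j=11: r + 10k = 654.658363… → ⌈·⌉ = 655

2, 67, 132, 198, 263, 328, 394, 459, 524, 590, 655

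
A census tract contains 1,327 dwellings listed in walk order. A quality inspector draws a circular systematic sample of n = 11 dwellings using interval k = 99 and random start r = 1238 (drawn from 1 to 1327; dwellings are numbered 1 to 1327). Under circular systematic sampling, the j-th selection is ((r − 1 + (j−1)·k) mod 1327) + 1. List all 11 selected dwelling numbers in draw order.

Selection 1: 1238
Selection 2: 1238 + 99 = 1337 → 1337 − 1327 = 10
Selection 3: 10 + 99 = 109
Selection 4: 109 + 99 = 208
Selection 5: 208 + 99 = 307
Selection 6: 307 + 99 = 406
Selection 7: 406 + 99 = 505
Selection 8: 505 + 99 = 604
Selection 9: 604 + 99 = 703
Selection 10: 703 + 99 = 802
Selection 11: 802 + 99 = 901

1238, 10, 109, 208, 307, 406, 505, 604, 703, 802, 901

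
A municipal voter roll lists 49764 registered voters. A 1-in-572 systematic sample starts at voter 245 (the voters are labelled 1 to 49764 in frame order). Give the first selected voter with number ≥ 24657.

k = 572
Steps past start: ⌈(24657 − 245)/572⌉ = ⌈24412/572⌉ = 43
Selected voter: 245 + 43×572 = 24841

24841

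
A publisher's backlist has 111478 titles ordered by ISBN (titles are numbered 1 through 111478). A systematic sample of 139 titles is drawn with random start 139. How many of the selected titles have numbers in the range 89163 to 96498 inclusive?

k = 111478/139 = 802
First selection ≥ 89163: 139 + ⌈(89163−139)/802⌉·802 = 139 + 112×802 = 89963
Last selection ≤ 96498: 139 + ⌊(96498−139)/802⌋·802 = 139 + 120×802 = 96379
Count = 120 − 112 + 1 = 9

9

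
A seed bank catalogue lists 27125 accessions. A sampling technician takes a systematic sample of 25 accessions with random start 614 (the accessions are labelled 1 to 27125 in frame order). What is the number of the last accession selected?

26654

k = 27125/25 = 1085
25th selection = r + (25−1)·k = 614 + 24×1085 = 614 + 26040 = 26654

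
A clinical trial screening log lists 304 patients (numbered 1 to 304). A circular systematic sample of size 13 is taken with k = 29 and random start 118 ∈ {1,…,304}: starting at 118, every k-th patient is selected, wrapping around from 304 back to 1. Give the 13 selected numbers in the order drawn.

118, 147, 176, 205, 234, 263, 292, 17, 46, 75, 104, 133, 162

Selection 1: 118
Selection 2: 118 + 29 = 147
Selection 3: 147 + 29 = 176
Selection 4: 176 + 29 = 205
Selection 5: 205 + 29 = 234
Selection 6: 234 + 29 = 263
Selection 7: 263 + 29 = 292
Selection 8: 292 + 29 = 321 → 321 − 304 = 17
Selection 9: 17 + 29 = 46
Selection 10: 46 + 29 = 75
Selection 11: 75 + 29 = 104
Selection 12: 104 + 29 = 133
Selection 13: 133 + 29 = 162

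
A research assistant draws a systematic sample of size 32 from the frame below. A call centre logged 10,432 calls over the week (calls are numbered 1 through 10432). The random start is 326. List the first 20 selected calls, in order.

k = N/n = 10432/32 = 326
call 1: 326
call 2: 326 + 326 = 652
call 3: 652 + 326 = 978
call 4: 978 + 326 = 1304
call 5: 1304 + 326 = 1630
call 6: 1630 + 326 = 1956
call 7: 1956 + 326 = 2282
call 8: 2282 + 326 = 2608
call 9: 2608 + 326 = 2934
call 10: 2934 + 326 = 3260
call 11: 3260 + 326 = 3586
call 12: 3586 + 326 = 3912
call 13: 3912 + 326 = 4238
call 14: 4238 + 326 = 4564
call 15: 4564 + 326 = 4890
call 16: 4890 + 326 = 5216
call 17: 5216 + 326 = 5542
call 18: 5542 + 326 = 5868
call 19: 5868 + 326 = 6194
call 20: 6194 + 326 = 6520

326, 652, 978, 1304, 1630, 1956, 2282, 2608, 2934, 3260, 3586, 3912, 4238, 4564, 4890, 5216, 5542, 5868, 6194, 6520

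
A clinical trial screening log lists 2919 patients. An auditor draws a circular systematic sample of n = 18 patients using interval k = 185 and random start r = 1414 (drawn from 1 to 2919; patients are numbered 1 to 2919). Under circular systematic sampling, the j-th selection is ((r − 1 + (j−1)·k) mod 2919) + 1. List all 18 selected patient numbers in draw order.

Selection 1: 1414
Selection 2: 1414 + 185 = 1599
Selection 3: 1599 + 185 = 1784
Selection 4: 1784 + 185 = 1969
Selection 5: 1969 + 185 = 2154
Selection 6: 2154 + 185 = 2339
Selection 7: 2339 + 185 = 2524
Selection 8: 2524 + 185 = 2709
Selection 9: 2709 + 185 = 2894
Selection 10: 2894 + 185 = 3079 → 3079 − 2919 = 160
Selection 11: 160 + 185 = 345
Selection 12: 345 + 185 = 530
Selection 13: 530 + 185 = 715
Selection 14: 715 + 185 = 900
Selection 15: 900 + 185 = 1085
Selection 16: 1085 + 185 = 1270
Selection 17: 1270 + 185 = 1455
Selection 18: 1455 + 185 = 1640

1414, 1599, 1784, 1969, 2154, 2339, 2524, 2709, 2894, 160, 345, 530, 715, 900, 1085, 1270, 1455, 1640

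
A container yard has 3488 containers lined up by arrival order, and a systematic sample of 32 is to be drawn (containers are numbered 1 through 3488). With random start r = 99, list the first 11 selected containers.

k = N/n = 3488/32 = 109
container 1: 99
container 2: 99 + 109 = 208
container 3: 208 + 109 = 317
container 4: 317 + 109 = 426
container 5: 426 + 109 = 535
container 6: 535 + 109 = 644
container 7: 644 + 109 = 753
container 8: 753 + 109 = 862
container 9: 862 + 109 = 971
container 10: 971 + 109 = 1080
container 11: 1080 + 109 = 1189

99, 208, 317, 426, 535, 644, 753, 862, 971, 1080, 1189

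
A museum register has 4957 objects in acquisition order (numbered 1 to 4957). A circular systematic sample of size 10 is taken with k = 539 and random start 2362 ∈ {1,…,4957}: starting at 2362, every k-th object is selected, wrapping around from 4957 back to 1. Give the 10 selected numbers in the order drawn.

Selection 1: 2362
Selection 2: 2362 + 539 = 2901
Selection 3: 2901 + 539 = 3440
Selection 4: 3440 + 539 = 3979
Selection 5: 3979 + 539 = 4518
Selection 6: 4518 + 539 = 5057 → 5057 − 4957 = 100
Selection 7: 100 + 539 = 639
Selection 8: 639 + 539 = 1178
Selection 9: 1178 + 539 = 1717
Selection 10: 1717 + 539 = 2256

2362, 2901, 3440, 3979, 4518, 100, 639, 1178, 1717, 2256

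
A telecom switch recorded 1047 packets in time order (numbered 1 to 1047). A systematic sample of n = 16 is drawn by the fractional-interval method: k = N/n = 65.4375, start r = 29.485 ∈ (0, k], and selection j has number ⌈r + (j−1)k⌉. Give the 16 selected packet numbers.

30, 95, 161, 226, 292, 357, 423, 488, 553, 619, 684, 750, 815, 881, 946, 1012

j=1: r + 0k = 29.485 → ⌈·⌉ = 30
j=2: r + 1k = 94.9225 → ⌈·⌉ = 95
j=3: r + 2k = 160.36 → ⌈·⌉ = 161
j=4: r + 3k = 225.7975 → ⌈·⌉ = 226
j=5: r + 4k = 291.235 → ⌈·⌉ = 292
j=6: r + 5k = 356.6725 → ⌈·⌉ = 357
j=7: r + 6k = 422.11 → ⌈·⌉ = 423
j=8: r + 7k = 487.5475 → ⌈·⌉ = 488
j=9: r + 8k = 552.985 → ⌈·⌉ = 553
j=10: r + 9k = 618.4225 → ⌈·⌉ = 619
j=11: r + 10k = 683.86 → ⌈·⌉ = 684
j=12: r + 11k = 749.2975 → ⌈·⌉ = 750
j=13: r + 12k = 814.735 → ⌈·⌉ = 815
j=14: r + 13k = 880.1725 → ⌈·⌉ = 881
j=15: r + 14k = 945.61 → ⌈·⌉ = 946
j=16: r + 15k = 1011.0475 → ⌈·⌉ = 1012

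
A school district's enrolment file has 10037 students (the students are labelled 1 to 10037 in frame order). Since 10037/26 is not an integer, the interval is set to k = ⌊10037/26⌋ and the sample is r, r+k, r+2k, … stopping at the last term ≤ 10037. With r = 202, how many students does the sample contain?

26

k = ⌊10037/26⌋ = 386
Achieved size = ⌊(10037 − 202)/386⌋ + 1 = ⌊9835/386⌋ + 1 = 25 + 1 = 26
(last selection: 202 + 25×386 = 9852 ≤ 10037; next would be 10238 > 10037)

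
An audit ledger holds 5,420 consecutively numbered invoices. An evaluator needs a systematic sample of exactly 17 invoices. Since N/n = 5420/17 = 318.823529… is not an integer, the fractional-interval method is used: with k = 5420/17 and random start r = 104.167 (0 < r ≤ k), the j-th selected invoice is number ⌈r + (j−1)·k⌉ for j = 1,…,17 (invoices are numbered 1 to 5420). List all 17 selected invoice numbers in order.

j=1: r + 0k = 104.167 → ⌈·⌉ = 105
j=2: r + 1k = 422.990529… → ⌈·⌉ = 423
j=3: r + 2k = 741.814058… → ⌈·⌉ = 742
j=4: r + 3k = 1060.637588… → ⌈·⌉ = 1061
j=5: r + 4k = 1379.461117… → ⌈·⌉ = 1380
j=6: r + 5k = 1698.284647… → ⌈·⌉ = 1699
j=7: r + 6k = 2017.108176… → ⌈·⌉ = 2018
j=8: r + 7k = 2335.931705… → ⌈·⌉ = 2336
j=9: r + 8k = 2654.755235… → ⌈·⌉ = 2655
j=10: r + 9k = 2973.578764… → ⌈·⌉ = 2974
j=11: r + 10k = 3292.402294… → ⌈·⌉ = 3293
j=12: r + 11k = 3611.225823… → ⌈·⌉ = 3612
j=13: r + 12k = 3930.049352… → ⌈·⌉ = 3931
j=14: r + 13k = 4248.872882… → ⌈·⌉ = 4249
j=15: r + 14k = 4567.696411… → ⌈·⌉ = 4568
j=16: r + 15k = 4886.519941… → ⌈·⌉ = 4887
j=17: r + 16k = 5205.343470… → ⌈·⌉ = 5206

105, 423, 742, 1061, 1380, 1699, 2018, 2336, 2655, 2974, 3293, 3612, 3931, 4249, 4568, 4887, 5206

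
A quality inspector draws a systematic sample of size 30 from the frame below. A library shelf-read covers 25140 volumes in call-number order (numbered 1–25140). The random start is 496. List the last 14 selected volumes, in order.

13904, 14742, 15580, 16418, 17256, 18094, 18932, 19770, 20608, 21446, 22284, 23122, 23960, 24798

k = N/n = 25140/30 = 838
17th selection = 496 + 16×838 = 13904
18th: 13904 + 838 = 14742
19th: 14742 + 838 = 15580
20th: 15580 + 838 = 16418
21st: 16418 + 838 = 17256
22nd: 17256 + 838 = 18094
23rd: 18094 + 838 = 18932
24th: 18932 + 838 = 19770
25th: 19770 + 838 = 20608
26th: 20608 + 838 = 21446
27th: 21446 + 838 = 22284
28th: 22284 + 838 = 23122
29th: 23122 + 838 = 23960
30th: 23960 + 838 = 24798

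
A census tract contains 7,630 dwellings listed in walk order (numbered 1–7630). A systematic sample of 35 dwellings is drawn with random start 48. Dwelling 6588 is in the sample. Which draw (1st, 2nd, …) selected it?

k = 7630/35 = 218
position = (6588 − 48)/218 + 1 = 6540/218 + 1 = 30 + 1 = 31

31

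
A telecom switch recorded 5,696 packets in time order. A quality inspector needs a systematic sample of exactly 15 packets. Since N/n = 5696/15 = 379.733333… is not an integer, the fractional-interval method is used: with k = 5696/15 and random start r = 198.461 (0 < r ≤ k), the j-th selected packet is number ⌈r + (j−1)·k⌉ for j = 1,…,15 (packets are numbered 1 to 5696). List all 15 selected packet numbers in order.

199, 579, 958, 1338, 1718, 2098, 2477, 2857, 3237, 3617, 3996, 4376, 4756, 5135, 5515

j=1: r + 0k = 198.461 → ⌈·⌉ = 199
j=2: r + 1k = 578.194333… → ⌈·⌉ = 579
j=3: r + 2k = 957.927666… → ⌈·⌉ = 958
j=4: r + 3k = 1337.661 → ⌈·⌉ = 1338
j=5: r + 4k = 1717.394333… → ⌈·⌉ = 1718
j=6: r + 5k = 2097.127666… → ⌈·⌉ = 2098
j=7: r + 6k = 2476.861 → ⌈·⌉ = 2477
j=8: r + 7k = 2856.594333… → ⌈·⌉ = 2857
j=9: r + 8k = 3236.327666… → ⌈·⌉ = 3237
j=10: r + 9k = 3616.061 → ⌈·⌉ = 3617
j=11: r + 10k = 3995.794333… → ⌈·⌉ = 3996
j=12: r + 11k = 4375.527666… → ⌈·⌉ = 4376
j=13: r + 12k = 4755.261 → ⌈·⌉ = 4756
j=14: r + 13k = 5134.994333… → ⌈·⌉ = 5135
j=15: r + 14k = 5514.727666… → ⌈·⌉ = 5515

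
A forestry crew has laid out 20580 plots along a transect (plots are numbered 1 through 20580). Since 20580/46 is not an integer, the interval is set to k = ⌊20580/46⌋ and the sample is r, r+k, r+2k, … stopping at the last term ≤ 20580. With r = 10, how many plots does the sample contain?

47

k = ⌊20580/46⌋ = 447
Achieved size = ⌊(20580 − 10)/447⌋ + 1 = ⌊20570/447⌋ + 1 = 46 + 1 = 47
(last selection: 10 + 46×447 = 20572 ≤ 20580; next would be 21019 > 20580)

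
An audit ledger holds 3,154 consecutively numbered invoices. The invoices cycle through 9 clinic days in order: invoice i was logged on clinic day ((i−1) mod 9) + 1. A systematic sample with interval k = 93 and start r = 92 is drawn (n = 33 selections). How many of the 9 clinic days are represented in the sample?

3

Consecutive selections differ by k = 93, so their clinic day numbers differ by 93 mod 9 = 3.
gcd(93, 9) = 3, so the sample visits 9/3 = 3 distinct residues mod 9.
Start 92 is clinic day 2; the clinic days hit are 2, 5, 8.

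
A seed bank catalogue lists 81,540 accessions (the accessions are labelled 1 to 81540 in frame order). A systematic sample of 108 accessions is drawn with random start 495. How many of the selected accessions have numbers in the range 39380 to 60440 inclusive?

28

k = 81540/108 = 755
First selection ≥ 39380: 495 + ⌈(39380−495)/755⌉·755 = 495 + 52×755 = 39755
Last selection ≤ 60440: 495 + ⌊(60440−495)/755⌋·755 = 495 + 79×755 = 60140
Count = 79 − 52 + 1 = 28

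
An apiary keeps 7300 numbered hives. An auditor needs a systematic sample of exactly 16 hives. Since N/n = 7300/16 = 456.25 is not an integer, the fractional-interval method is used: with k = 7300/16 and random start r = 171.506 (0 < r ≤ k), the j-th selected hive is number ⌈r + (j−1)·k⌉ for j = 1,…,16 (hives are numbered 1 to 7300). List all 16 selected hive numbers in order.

j=1: r + 0k = 171.506 → ⌈·⌉ = 172
j=2: r + 1k = 627.756 → ⌈·⌉ = 628
j=3: r + 2k = 1084.006 → ⌈·⌉ = 1085
j=4: r + 3k = 1540.256 → ⌈·⌉ = 1541
j=5: r + 4k = 1996.506 → ⌈·⌉ = 1997
j=6: r + 5k = 2452.756 → ⌈·⌉ = 2453
j=7: r + 6k = 2909.006 → ⌈·⌉ = 2910
j=8: r + 7k = 3365.256 → ⌈·⌉ = 3366
j=9: r + 8k = 3821.506 → ⌈·⌉ = 3822
j=10: r + 9k = 4277.756 → ⌈·⌉ = 4278
j=11: r + 10k = 4734.006 → ⌈·⌉ = 4735
j=12: r + 11k = 5190.256 → ⌈·⌉ = 5191
j=13: r + 12k = 5646.506 → ⌈·⌉ = 5647
j=14: r + 13k = 6102.756 → ⌈·⌉ = 6103
j=15: r + 14k = 6559.006 → ⌈·⌉ = 6560
j=16: r + 15k = 7015.256 → ⌈·⌉ = 7016

172, 628, 1085, 1541, 1997, 2453, 2910, 3366, 3822, 4278, 4735, 5191, 5647, 6103, 6560, 7016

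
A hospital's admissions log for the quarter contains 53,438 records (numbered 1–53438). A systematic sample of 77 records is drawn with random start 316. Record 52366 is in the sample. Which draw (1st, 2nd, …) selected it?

k = 53438/77 = 694
position = (52366 − 316)/694 + 1 = 52050/694 + 1 = 75 + 1 = 76

76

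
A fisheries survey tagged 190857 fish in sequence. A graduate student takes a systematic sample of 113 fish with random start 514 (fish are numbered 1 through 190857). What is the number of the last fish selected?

189682

k = 190857/113 = 1689
113th selection = r + (113−1)·k = 514 + 112×1689 = 514 + 189168 = 189682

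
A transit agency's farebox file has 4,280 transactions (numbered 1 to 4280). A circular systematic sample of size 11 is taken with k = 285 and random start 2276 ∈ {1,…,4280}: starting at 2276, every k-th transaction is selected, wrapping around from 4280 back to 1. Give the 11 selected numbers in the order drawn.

2276, 2561, 2846, 3131, 3416, 3701, 3986, 4271, 276, 561, 846

Selection 1: 2276
Selection 2: 2276 + 285 = 2561
Selection 3: 2561 + 285 = 2846
Selection 4: 2846 + 285 = 3131
Selection 5: 3131 + 285 = 3416
Selection 6: 3416 + 285 = 3701
Selection 7: 3701 + 285 = 3986
Selection 8: 3986 + 285 = 4271
Selection 9: 4271 + 285 = 4556 → 4556 − 4280 = 276
Selection 10: 276 + 285 = 561
Selection 11: 561 + 285 = 846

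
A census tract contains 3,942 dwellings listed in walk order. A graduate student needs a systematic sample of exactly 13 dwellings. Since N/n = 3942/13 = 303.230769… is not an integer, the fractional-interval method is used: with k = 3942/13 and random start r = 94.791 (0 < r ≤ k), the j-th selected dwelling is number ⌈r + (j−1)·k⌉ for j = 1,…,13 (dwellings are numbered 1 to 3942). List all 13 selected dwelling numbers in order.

95, 399, 702, 1005, 1308, 1611, 1915, 2218, 2521, 2824, 3128, 3431, 3734

j=1: r + 0k = 94.791 → ⌈·⌉ = 95
j=2: r + 1k = 398.021769… → ⌈·⌉ = 399
j=3: r + 2k = 701.252538… → ⌈·⌉ = 702
j=4: r + 3k = 1004.483307… → ⌈·⌉ = 1005
j=5: r + 4k = 1307.714076… → ⌈·⌉ = 1308
j=6: r + 5k = 1610.944846… → ⌈·⌉ = 1611
j=7: r + 6k = 1914.175615… → ⌈·⌉ = 1915
j=8: r + 7k = 2217.406384… → ⌈·⌉ = 2218
j=9: r + 8k = 2520.637153… → ⌈·⌉ = 2521
j=10: r + 9k = 2823.867923… → ⌈·⌉ = 2824
j=11: r + 10k = 3127.098692… → ⌈·⌉ = 3128
j=12: r + 11k = 3430.329461… → ⌈·⌉ = 3431
j=13: r + 12k = 3733.560230… → ⌈·⌉ = 3734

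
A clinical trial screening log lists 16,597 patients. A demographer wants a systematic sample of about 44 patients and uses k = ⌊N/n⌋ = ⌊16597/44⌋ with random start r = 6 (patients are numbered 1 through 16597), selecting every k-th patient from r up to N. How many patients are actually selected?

k = ⌊16597/44⌋ = 377
Achieved size = ⌊(16597 − 6)/377⌋ + 1 = ⌊16591/377⌋ + 1 = 44 + 1 = 45
(last selection: 6 + 44×377 = 16594 ≤ 16597; next would be 16971 > 16597)

45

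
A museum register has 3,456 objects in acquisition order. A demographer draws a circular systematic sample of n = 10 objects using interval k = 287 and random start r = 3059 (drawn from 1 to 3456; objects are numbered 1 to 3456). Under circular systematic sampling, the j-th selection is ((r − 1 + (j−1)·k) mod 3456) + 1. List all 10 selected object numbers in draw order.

Selection 1: 3059
Selection 2: 3059 + 287 = 3346
Selection 3: 3346 + 287 = 3633 → 3633 − 3456 = 177
Selection 4: 177 + 287 = 464
Selection 5: 464 + 287 = 751
Selection 6: 751 + 287 = 1038
Selection 7: 1038 + 287 = 1325
Selection 8: 1325 + 287 = 1612
Selection 9: 1612 + 287 = 1899
Selection 10: 1899 + 287 = 2186

3059, 3346, 177, 464, 751, 1038, 1325, 1612, 1899, 2186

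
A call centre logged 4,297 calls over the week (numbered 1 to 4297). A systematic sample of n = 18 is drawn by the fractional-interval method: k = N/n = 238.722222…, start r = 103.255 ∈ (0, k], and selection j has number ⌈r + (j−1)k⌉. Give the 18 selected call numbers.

j=1: r + 0k = 103.255 → ⌈·⌉ = 104
j=2: r + 1k = 341.977222… → ⌈·⌉ = 342
j=3: r + 2k = 580.699444… → ⌈·⌉ = 581
j=4: r + 3k = 819.421666… → ⌈·⌉ = 820
j=5: r + 4k = 1058.143888… → ⌈·⌉ = 1059
j=6: r + 5k = 1296.866111… → ⌈·⌉ = 1297
j=7: r + 6k = 1535.588333… → ⌈·⌉ = 1536
j=8: r + 7k = 1774.310555… → ⌈·⌉ = 1775
j=9: r + 8k = 2013.032777… → ⌈·⌉ = 2014
j=10: r + 9k = 2251.755 → ⌈·⌉ = 2252
j=11: r + 10k = 2490.477222… → ⌈·⌉ = 2491
j=12: r + 11k = 2729.199444… → ⌈·⌉ = 2730
j=13: r + 12k = 2967.921666… → ⌈·⌉ = 2968
j=14: r + 13k = 3206.643888… → ⌈·⌉ = 3207
j=15: r + 14k = 3445.366111… → ⌈·⌉ = 3446
j=16: r + 15k = 3684.088333… → ⌈·⌉ = 3685
j=17: r + 16k = 3922.810555… → ⌈·⌉ = 3923
j=18: r + 17k = 4161.532777… → ⌈·⌉ = 4162

104, 342, 581, 820, 1059, 1297, 1536, 1775, 2014, 2252, 2491, 2730, 2968, 3207, 3446, 3685, 3923, 4162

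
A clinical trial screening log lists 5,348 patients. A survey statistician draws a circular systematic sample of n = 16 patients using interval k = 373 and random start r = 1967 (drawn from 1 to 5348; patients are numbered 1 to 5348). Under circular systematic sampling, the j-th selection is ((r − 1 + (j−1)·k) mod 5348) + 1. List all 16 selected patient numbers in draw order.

1967, 2340, 2713, 3086, 3459, 3832, 4205, 4578, 4951, 5324, 349, 722, 1095, 1468, 1841, 2214

Selection 1: 1967
Selection 2: 1967 + 373 = 2340
Selection 3: 2340 + 373 = 2713
Selection 4: 2713 + 373 = 3086
Selection 5: 3086 + 373 = 3459
Selection 6: 3459 + 373 = 3832
Selection 7: 3832 + 373 = 4205
Selection 8: 4205 + 373 = 4578
Selection 9: 4578 + 373 = 4951
Selection 10: 4951 + 373 = 5324
Selection 11: 5324 + 373 = 5697 → 5697 − 5348 = 349
Selection 12: 349 + 373 = 722
Selection 13: 722 + 373 = 1095
Selection 14: 1095 + 373 = 1468
Selection 15: 1468 + 373 = 1841
Selection 16: 1841 + 373 = 2214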